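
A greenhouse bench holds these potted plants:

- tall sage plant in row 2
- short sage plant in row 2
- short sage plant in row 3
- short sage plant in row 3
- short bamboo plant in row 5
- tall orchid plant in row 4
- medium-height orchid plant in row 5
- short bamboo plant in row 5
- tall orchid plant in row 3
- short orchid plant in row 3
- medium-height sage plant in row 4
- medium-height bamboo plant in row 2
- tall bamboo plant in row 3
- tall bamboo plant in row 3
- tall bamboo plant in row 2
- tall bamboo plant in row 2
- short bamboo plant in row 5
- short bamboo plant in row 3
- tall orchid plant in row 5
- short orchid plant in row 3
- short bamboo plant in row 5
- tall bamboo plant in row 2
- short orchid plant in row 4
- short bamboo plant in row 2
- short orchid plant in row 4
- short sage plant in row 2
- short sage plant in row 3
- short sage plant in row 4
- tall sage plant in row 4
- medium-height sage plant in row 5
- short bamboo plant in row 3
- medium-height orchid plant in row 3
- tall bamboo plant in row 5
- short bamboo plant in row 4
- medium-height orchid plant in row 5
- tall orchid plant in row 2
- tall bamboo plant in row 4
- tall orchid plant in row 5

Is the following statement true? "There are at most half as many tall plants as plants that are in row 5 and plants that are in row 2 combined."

False

|tall plants| = 14.
plants in row 5: 10; plants in row 2: 9; combined: 10 + 9 = 19.
The claim requires 2 × 14 = 28 ≤ 19, which does not hold.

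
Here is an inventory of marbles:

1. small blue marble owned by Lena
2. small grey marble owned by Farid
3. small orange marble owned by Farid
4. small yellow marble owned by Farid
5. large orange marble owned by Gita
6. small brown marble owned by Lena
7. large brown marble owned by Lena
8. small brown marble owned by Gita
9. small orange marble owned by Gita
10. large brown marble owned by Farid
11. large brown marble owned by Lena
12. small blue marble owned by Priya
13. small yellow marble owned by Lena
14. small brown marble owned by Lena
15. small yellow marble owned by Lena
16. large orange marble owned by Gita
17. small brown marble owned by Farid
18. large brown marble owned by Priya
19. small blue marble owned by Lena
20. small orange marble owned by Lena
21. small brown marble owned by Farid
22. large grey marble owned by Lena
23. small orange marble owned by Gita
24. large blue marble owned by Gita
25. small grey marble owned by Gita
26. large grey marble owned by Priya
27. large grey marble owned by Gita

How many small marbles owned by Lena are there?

7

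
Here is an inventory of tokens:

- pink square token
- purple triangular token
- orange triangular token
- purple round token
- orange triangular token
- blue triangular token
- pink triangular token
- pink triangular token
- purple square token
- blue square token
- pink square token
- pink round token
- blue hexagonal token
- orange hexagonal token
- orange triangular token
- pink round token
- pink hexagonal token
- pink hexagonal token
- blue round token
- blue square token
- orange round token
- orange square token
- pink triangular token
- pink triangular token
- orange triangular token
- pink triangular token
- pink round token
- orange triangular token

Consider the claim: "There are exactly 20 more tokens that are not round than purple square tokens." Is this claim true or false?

|tokens that are not round| = 22.
|purple square tokens| = 1.
The claim requires 22 − 1 (= 21) to equal 20, which does not hold.

False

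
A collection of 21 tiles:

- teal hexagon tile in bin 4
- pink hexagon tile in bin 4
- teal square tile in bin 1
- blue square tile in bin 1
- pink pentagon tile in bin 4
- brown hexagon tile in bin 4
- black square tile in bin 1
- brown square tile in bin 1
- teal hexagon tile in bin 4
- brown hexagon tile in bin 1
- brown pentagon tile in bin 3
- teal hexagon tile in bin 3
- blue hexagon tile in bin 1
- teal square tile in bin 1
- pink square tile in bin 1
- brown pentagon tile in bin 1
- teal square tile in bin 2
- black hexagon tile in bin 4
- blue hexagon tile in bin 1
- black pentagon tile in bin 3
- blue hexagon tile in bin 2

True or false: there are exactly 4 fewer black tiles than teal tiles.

False

black tiles: 3.
teal tiles: 6.
The claim requires 6 − 3 (= 3) to equal 4, which does not hold.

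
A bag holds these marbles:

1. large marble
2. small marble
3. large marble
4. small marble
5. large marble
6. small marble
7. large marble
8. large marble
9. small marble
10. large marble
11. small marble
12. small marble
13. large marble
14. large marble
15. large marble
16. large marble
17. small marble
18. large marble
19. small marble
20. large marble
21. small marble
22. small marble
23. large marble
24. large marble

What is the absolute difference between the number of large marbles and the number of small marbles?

large marbles: 14. small marbles: 10.
|14 − 10| = 14 − 10 = 4.

4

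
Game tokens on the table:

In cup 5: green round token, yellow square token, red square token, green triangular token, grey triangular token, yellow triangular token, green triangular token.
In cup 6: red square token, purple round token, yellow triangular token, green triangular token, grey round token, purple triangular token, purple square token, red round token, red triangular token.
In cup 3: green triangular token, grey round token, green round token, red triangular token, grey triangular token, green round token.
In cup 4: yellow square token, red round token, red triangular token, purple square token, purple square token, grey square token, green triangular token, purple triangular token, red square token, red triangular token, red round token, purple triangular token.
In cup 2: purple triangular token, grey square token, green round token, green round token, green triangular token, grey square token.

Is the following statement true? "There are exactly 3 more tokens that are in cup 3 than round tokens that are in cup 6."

tokens in cup 3: 6.
round tokens in cup 6: 3.
The claim requires 6 − 3 (= 3) to equal 3, which holds.

True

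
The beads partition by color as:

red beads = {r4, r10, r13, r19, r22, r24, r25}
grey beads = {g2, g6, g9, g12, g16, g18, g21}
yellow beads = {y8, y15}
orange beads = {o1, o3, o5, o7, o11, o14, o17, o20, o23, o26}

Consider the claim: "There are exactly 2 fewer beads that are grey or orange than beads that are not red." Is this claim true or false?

True

|beads that are grey or orange| = 17.
|beads that are not red| = 19.
The claim requires 19 − 17 (= 2) to equal 2, which holds.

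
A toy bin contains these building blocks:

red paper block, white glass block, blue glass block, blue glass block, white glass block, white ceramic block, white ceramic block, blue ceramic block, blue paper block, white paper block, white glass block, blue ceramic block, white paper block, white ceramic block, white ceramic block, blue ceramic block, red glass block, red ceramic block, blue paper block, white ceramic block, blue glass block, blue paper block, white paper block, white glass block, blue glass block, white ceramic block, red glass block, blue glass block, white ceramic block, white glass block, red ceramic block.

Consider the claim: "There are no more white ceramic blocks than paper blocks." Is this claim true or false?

True

white ceramic blocks: 7.
paper blocks: 7.
The claim requires 7 ≤ 7, which holds.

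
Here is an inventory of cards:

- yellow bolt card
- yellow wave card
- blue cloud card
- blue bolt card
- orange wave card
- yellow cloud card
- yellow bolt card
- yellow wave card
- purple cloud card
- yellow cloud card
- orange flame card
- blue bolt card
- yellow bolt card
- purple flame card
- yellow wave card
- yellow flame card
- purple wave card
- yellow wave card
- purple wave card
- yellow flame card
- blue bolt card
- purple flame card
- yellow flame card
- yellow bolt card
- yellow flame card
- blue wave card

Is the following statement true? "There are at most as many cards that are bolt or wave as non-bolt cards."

True

There are 15 cards that are bolt or wave.
There are 19 non-bolt cards.
The claim requires 15 ≤ 19, which holds.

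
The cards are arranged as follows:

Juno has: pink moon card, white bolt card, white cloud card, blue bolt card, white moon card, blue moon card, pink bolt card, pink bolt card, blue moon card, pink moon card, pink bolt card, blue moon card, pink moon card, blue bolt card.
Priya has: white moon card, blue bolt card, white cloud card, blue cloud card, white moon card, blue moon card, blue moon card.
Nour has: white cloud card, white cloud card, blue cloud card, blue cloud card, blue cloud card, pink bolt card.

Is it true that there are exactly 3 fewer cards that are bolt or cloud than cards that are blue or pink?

cards that are bolt or cloud: 16.
cards that are blue or pink: 19.
The claim requires 19 − 16 (= 3) to equal 3, which holds.

True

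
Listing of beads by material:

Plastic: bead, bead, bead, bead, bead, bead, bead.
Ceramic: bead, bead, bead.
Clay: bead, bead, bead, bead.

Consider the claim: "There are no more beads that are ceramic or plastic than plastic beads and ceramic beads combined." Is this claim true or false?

True

beads that are ceramic or plastic: 10.
plastic beads: 7; ceramic beads: 3; combined: 7 + 3 = 10.
The claim requires 10 ≤ 10, which holds.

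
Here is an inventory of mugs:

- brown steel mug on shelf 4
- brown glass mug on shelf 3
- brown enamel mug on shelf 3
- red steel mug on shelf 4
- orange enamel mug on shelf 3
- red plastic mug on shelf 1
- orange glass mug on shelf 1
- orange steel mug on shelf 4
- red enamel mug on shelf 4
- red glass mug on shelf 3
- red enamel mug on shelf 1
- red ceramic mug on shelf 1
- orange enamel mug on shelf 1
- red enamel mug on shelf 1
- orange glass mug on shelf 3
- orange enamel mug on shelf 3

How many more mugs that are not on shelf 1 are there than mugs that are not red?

mugs that are not on shelf 1: 10.
mugs that are not red: 9.
10 − 9 = 1.

1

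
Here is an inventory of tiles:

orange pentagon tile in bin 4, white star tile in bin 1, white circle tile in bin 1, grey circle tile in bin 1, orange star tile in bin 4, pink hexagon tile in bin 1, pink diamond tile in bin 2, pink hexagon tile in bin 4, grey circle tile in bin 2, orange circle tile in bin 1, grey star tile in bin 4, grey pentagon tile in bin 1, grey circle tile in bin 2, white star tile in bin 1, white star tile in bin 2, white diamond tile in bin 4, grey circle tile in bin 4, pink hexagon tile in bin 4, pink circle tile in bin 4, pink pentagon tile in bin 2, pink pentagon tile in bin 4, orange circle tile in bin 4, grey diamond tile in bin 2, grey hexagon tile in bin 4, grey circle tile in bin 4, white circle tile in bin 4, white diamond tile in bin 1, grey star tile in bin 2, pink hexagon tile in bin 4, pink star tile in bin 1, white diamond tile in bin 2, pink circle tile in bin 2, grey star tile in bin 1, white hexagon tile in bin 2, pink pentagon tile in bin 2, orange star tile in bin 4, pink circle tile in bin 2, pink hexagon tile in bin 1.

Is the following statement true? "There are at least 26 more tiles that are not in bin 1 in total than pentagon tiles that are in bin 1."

True

|tiles that are not in bin 1| = 27.
|pentagon tiles in bin 1| = 1.
The claim requires 27 − 1 = 26 ≥ 26, which holds.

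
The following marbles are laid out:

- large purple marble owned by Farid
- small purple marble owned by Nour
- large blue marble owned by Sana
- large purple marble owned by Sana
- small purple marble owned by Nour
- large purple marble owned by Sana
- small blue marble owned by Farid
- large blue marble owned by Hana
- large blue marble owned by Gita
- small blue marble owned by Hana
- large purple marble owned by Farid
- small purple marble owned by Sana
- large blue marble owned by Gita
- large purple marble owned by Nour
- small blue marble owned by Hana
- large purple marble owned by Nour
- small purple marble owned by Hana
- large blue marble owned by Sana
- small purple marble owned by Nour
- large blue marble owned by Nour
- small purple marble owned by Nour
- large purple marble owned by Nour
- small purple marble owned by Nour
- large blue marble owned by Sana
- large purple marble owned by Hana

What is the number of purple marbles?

15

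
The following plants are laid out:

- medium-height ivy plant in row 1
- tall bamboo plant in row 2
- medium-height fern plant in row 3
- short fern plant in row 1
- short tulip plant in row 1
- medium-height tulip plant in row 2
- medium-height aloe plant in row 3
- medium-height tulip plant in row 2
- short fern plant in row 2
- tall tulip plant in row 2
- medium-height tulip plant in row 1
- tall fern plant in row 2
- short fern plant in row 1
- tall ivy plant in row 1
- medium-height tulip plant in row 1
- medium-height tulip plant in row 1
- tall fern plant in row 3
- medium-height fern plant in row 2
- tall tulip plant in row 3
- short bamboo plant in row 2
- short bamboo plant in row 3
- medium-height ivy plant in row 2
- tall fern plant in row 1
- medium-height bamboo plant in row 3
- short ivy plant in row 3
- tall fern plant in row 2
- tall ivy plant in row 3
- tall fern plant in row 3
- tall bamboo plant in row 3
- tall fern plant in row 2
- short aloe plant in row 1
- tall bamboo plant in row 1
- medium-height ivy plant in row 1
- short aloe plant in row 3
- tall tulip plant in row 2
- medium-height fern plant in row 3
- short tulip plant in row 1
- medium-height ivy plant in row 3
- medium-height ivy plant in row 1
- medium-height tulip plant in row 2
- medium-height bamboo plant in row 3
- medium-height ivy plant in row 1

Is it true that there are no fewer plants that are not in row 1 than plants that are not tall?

False

There are 27 plants that are not in row 1.
There are 28 plants that are not tall.
The claim requires 27 ≥ 28, which does not hold.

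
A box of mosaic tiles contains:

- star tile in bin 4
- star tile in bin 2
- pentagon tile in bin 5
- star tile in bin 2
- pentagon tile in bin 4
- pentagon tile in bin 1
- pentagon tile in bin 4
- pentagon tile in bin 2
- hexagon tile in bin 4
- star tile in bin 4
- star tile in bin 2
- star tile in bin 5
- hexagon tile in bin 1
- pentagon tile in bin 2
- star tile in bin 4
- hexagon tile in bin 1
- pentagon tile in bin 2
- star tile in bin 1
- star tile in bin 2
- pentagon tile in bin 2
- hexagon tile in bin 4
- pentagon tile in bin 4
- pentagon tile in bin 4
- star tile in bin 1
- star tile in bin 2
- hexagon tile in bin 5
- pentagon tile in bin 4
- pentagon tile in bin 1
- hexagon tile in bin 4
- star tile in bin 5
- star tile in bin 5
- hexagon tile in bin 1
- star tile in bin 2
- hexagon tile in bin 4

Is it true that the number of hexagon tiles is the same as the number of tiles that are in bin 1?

False

hexagon tiles: 8.
tiles in bin 1: 7.
The claim requires 8 = 7, which does not hold.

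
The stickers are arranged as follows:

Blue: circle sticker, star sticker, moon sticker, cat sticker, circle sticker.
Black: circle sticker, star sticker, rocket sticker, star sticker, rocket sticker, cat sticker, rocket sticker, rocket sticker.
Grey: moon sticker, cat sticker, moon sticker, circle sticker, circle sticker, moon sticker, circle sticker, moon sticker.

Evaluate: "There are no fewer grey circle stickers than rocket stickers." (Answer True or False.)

False

grey circle stickers: 3.
rocket stickers: 4.
The claim requires 3 ≥ 4, which does not hold.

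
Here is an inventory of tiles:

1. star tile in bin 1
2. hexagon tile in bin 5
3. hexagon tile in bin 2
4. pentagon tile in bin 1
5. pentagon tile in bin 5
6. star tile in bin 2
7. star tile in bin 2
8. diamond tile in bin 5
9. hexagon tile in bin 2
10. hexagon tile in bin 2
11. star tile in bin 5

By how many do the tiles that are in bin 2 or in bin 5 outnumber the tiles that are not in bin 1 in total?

0

tiles in bin 2 or in bin 5: 9.
tiles that are not in bin 1: 9.
9 − 9 = 0.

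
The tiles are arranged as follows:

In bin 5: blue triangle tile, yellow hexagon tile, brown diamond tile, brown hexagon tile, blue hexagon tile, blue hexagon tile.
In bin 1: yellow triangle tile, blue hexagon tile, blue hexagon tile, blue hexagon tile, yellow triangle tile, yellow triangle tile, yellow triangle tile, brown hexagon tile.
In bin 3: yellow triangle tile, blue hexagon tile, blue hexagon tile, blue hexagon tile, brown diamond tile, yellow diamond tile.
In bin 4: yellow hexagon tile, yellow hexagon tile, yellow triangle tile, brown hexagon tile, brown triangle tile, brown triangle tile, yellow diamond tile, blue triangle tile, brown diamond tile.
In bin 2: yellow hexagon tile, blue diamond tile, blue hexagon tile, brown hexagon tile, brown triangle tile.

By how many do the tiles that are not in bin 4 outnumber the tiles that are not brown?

1

tiles that are not in bin 4: 25.
tiles that are not brown: 24.
25 − 24 = 1.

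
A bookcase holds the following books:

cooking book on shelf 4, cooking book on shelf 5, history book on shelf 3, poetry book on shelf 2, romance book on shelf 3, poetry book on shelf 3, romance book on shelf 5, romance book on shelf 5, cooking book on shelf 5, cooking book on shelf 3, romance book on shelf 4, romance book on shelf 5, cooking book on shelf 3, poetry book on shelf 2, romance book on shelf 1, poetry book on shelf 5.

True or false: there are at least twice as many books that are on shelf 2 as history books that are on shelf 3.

True

There are 2 books on shelf 2.
There is 1 history book on shelf 3.
The claim requires 2 ≥ 2 × 1 = 2, which holds.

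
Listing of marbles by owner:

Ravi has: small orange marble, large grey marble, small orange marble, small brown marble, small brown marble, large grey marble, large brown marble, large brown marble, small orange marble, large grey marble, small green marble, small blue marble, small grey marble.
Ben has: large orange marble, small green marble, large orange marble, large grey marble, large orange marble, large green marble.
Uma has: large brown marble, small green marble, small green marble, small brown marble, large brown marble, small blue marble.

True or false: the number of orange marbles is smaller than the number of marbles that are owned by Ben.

False

orange marbles: 6.
marbles owned by Ben: 6.
The claim requires 6 < 6, which does not hold.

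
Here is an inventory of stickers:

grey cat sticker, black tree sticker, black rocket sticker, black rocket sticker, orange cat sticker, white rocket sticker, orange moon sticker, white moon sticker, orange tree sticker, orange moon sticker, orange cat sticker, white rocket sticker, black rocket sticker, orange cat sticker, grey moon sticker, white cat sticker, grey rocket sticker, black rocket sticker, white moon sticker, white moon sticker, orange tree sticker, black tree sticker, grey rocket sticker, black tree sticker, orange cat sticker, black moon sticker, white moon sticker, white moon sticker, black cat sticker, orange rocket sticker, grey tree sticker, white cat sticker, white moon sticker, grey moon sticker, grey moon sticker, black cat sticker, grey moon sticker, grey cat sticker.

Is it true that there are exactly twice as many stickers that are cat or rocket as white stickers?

False

stickers that are cat or rocket: 19.
white stickers: 10.
The claim requires 19 = 2 × 10 = 20, which does not hold.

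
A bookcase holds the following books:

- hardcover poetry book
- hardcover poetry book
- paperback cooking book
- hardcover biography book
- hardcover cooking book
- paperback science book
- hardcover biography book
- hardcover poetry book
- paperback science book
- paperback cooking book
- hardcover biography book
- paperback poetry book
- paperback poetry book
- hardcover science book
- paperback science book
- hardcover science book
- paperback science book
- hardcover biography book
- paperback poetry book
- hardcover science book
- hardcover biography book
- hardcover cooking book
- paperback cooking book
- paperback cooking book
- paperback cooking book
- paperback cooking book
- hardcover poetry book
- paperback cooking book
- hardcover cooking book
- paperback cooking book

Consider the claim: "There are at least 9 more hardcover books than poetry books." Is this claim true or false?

|hardcover books| = 15.
|poetry books| = 7.
The claim requires 15 − 7 = 8 ≥ 9, which does not hold.

False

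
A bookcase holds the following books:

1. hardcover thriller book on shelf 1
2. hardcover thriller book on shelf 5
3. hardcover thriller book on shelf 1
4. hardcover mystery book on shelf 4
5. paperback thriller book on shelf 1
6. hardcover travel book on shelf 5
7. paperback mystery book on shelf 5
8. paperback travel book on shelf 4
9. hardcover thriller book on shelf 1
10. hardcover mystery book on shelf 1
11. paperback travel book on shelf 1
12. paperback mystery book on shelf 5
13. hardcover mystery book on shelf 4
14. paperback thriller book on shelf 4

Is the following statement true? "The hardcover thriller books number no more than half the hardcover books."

|hardcover thriller books| = 4.
|hardcover books| = 8.
The claim requires 2 × 4 = 8 ≤ 8, which holds.

True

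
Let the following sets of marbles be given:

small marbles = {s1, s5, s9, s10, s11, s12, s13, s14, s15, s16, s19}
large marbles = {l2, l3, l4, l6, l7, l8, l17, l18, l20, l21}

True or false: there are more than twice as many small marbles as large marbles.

small marbles: 11.
large marbles: 10.
The claim requires 11 > 2 × 10 = 20, which does not hold.

False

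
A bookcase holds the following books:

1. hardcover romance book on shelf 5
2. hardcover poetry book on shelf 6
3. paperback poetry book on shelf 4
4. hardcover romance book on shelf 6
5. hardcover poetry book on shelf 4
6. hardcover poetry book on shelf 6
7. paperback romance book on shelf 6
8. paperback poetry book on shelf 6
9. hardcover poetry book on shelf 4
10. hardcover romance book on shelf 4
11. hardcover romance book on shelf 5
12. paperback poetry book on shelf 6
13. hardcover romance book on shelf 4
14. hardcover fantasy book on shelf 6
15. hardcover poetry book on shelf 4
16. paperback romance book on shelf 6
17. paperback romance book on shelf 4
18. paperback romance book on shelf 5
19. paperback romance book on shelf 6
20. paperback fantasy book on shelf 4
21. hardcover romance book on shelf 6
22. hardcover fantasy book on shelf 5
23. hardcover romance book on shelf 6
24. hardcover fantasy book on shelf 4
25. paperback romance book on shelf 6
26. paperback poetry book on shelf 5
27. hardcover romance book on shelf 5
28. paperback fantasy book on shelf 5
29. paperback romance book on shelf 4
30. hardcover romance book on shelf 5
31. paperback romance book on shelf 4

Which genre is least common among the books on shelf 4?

Counts by genre (restricted to books on shelf 4): romance 5, poetry 4, fantasy 2.
The minimum is 2, held uniquely by fantasy.

fantasy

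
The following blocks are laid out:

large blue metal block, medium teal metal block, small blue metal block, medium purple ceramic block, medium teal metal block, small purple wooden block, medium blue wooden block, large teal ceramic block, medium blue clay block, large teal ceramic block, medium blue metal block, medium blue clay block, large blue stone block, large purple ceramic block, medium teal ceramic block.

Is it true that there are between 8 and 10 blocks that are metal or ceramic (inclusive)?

True

blocks that are metal or ceramic: 10.
The claim requires 8 ≤ 10 ≤ 10, which holds.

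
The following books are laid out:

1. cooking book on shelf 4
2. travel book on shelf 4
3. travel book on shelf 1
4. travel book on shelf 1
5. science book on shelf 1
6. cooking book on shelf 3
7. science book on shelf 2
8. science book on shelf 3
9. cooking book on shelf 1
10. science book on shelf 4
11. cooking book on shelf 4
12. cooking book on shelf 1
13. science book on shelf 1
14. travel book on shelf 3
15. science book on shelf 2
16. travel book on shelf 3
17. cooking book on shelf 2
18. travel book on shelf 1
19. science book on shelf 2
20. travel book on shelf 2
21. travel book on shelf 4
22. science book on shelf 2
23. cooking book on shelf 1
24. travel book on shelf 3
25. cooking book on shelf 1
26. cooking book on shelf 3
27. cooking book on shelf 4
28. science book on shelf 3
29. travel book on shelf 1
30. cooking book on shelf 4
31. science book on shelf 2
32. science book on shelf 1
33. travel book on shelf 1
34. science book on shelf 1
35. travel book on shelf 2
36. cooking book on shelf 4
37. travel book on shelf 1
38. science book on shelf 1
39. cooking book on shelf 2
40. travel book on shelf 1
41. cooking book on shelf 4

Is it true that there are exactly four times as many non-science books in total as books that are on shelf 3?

True

non-science books: 28.
books on shelf 3: 7.
The claim requires 28 = 4 × 7 = 28, which holds.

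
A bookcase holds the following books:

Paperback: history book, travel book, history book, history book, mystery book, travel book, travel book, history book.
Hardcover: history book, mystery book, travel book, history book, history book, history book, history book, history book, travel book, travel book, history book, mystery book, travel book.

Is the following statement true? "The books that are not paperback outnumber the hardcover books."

False

There are 13 books that are not paperback.
There are 13 hardcover books.
The claim requires 13 > 13, which does not hold.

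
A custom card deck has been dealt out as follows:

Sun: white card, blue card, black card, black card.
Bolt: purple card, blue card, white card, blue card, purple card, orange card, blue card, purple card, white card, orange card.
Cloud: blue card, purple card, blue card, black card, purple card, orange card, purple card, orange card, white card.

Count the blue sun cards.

1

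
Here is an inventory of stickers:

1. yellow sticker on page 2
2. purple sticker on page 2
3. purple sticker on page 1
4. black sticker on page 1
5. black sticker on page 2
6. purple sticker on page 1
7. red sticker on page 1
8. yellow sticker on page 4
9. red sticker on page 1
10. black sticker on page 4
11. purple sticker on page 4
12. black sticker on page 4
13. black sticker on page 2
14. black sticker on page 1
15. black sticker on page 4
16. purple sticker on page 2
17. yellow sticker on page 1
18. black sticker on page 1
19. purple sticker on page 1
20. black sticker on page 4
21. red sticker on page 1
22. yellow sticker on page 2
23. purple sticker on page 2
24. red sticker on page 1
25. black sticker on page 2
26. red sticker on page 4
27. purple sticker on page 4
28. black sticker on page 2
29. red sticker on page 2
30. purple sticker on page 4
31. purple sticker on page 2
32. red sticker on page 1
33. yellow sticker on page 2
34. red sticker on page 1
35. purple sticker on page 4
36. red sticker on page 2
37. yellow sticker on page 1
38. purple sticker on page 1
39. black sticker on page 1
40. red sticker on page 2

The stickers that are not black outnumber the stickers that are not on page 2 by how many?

2

stickers that are not black: 28.
stickers that are not on page 2: 26.
28 − 26 = 2.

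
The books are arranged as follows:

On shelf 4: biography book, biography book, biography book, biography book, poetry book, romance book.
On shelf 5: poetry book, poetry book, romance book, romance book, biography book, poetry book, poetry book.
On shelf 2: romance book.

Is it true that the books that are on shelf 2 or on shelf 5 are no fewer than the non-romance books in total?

books on shelf 2 or on shelf 5: 8.
non-romance books: 10.
The claim requires 8 ≥ 10, which does not hold.

False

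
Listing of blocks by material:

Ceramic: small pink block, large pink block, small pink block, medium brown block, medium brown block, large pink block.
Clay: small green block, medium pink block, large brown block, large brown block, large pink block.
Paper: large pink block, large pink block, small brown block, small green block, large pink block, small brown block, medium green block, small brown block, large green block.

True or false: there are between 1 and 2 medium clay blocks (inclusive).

There is 1 medium clay block.
The claim requires 1 ≤ 1 ≤ 2, which holds.

True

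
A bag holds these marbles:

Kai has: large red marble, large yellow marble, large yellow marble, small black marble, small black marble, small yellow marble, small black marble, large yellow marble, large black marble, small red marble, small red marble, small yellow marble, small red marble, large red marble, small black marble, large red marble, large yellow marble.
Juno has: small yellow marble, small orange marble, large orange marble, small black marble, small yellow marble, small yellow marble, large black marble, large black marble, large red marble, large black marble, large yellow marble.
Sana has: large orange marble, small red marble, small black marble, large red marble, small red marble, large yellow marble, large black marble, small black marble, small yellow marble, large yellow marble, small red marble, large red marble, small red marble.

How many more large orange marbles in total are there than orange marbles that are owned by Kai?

large orange marbles: 2.
orange marbles owned by Kai: 0.
2 − 0 = 2.

2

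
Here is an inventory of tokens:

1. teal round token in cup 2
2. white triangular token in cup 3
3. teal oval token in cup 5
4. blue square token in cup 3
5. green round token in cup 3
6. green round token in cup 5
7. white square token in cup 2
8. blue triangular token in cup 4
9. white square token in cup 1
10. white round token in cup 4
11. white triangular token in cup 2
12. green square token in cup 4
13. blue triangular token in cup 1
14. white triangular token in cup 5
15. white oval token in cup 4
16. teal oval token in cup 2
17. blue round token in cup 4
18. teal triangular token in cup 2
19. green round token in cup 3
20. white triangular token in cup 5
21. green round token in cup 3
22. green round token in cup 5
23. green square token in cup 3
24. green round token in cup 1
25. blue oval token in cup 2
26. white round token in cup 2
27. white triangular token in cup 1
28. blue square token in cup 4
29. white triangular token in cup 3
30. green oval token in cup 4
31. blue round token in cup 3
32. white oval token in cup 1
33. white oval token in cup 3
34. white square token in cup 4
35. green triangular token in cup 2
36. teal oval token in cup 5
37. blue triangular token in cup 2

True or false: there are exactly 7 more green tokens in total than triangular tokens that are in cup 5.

|green tokens| = 10.
|triangular tokens in cup 5| = 2.
The claim requires 10 − 2 (= 8) to equal 7, which does not hold.

False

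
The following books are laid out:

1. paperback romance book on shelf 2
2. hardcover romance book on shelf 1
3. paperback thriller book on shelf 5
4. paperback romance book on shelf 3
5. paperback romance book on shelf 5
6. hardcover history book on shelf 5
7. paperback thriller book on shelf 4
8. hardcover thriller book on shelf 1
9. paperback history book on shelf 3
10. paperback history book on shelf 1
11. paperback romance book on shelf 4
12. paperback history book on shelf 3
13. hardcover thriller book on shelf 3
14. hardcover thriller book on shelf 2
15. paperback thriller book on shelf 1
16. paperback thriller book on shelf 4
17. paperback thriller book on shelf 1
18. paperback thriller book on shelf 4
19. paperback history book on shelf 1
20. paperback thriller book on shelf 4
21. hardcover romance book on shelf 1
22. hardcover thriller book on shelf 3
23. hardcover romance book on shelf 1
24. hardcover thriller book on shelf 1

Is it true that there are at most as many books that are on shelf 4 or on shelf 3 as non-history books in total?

There are 10 books on shelf 4 or on shelf 3.
There are 19 non-history books.
The claim requires 10 ≤ 19, which holds.

True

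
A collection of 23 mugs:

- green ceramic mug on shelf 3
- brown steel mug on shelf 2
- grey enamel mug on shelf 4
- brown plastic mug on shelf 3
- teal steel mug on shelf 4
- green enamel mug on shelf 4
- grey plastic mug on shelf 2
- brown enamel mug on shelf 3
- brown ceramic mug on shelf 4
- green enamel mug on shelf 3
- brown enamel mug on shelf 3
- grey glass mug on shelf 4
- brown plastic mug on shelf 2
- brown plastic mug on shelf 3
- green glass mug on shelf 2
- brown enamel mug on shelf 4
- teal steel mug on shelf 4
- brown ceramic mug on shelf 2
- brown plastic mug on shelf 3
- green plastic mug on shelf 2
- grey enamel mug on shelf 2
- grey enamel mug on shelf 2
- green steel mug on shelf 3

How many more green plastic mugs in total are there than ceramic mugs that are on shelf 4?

0

green plastic mugs: 1.
ceramic mugs on shelf 4: 1.
1 − 1 = 0.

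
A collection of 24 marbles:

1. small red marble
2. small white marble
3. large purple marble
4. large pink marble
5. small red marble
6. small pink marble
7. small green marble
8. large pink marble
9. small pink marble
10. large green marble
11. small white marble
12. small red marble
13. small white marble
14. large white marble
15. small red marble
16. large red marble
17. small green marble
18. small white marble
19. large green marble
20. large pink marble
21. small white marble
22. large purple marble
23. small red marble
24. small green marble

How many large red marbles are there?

1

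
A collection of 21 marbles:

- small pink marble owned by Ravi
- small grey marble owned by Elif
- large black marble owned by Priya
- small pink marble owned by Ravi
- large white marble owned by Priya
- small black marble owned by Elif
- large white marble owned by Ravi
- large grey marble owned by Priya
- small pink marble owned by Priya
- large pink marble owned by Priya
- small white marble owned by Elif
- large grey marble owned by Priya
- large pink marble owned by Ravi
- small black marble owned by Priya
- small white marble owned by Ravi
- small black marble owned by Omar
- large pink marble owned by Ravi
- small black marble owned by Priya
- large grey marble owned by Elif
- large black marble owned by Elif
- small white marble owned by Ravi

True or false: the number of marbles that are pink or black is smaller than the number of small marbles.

False

There are 12 marbles that are pink or black.
There are 11 small marbles.
The claim requires 12 < 11, which does not hold.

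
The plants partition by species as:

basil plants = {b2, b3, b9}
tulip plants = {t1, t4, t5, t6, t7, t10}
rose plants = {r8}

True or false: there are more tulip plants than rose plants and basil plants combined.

|tulip plants| = 6.
rose plants: 1; basil plants: 3; combined: 1 + 3 = 4.
The claim requires 6 > 4, which holds.

True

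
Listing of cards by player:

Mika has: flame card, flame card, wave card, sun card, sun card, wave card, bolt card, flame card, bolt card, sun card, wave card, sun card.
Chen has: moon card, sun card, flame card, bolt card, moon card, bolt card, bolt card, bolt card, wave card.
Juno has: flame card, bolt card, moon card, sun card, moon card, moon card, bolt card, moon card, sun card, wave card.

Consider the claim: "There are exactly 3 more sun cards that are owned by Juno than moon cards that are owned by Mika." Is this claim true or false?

False

sun cards owned by Juno: 2.
moon cards owned by Mika: 0.
The claim requires 2 − 0 (= 2) to equal 3, which does not hold.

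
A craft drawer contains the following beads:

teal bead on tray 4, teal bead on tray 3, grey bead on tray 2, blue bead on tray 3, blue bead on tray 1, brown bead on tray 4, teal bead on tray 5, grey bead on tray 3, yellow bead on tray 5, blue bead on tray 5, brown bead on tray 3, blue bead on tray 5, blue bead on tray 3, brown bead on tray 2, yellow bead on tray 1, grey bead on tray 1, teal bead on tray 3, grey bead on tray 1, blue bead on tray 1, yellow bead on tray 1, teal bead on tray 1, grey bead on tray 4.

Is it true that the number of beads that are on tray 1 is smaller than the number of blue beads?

There are 7 beads on tray 1.
There are 6 blue beads.
The claim requires 7 < 6, which does not hold.

False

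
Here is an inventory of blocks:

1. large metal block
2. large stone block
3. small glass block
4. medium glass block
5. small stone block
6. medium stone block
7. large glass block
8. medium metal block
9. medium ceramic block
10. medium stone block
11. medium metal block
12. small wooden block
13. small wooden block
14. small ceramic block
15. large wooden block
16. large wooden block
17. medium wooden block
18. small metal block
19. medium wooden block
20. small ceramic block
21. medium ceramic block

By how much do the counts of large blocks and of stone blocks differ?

large blocks: 5. stone blocks: 4.
|5 − 4| = 5 − 4 = 1.

1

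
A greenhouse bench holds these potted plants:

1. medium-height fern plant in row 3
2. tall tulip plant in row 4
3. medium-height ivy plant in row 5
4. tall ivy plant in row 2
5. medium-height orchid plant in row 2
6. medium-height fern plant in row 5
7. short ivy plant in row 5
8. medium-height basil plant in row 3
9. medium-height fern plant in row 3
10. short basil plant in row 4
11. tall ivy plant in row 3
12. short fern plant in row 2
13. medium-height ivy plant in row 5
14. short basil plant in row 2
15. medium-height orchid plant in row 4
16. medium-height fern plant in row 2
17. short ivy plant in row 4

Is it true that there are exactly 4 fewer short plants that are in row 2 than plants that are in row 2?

short plants in row 2: 2.
plants in row 2: 5.
The claim requires 5 − 2 (= 3) to equal 4, which does not hold.

False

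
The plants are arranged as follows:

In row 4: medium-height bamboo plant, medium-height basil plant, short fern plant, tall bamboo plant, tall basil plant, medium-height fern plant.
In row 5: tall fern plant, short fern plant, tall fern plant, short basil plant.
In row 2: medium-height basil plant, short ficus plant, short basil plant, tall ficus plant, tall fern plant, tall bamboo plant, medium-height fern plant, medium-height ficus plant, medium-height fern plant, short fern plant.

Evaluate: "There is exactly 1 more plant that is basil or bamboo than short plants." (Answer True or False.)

False

plants that are basil or bamboo: 8.
short plants: 6.
The claim requires 8 − 6 (= 2) to equal 1, which does not hold.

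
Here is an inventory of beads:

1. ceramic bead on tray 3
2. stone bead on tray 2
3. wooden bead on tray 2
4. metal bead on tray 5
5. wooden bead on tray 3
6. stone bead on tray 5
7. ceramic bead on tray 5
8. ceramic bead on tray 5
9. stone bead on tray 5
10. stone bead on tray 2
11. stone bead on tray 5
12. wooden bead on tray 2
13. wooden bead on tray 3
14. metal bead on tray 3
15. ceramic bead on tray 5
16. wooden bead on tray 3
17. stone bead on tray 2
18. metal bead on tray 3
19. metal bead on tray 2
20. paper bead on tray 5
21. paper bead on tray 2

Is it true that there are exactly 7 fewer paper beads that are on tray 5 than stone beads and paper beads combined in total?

There is 1 paper bead on tray 5.
stone beads: 6; paper beads: 2; combined: 6 + 2 = 8.
The claim requires 8 − 1 (= 7) to equal 7, which holds.

True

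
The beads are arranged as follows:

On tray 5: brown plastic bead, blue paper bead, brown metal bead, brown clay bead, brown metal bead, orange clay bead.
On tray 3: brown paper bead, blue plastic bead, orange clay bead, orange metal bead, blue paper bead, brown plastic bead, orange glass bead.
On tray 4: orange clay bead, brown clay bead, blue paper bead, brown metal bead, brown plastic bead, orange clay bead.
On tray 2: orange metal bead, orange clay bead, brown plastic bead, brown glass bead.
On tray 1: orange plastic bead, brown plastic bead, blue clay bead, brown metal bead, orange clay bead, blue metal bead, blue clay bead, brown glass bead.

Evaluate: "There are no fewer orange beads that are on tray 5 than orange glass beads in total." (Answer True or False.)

orange beads on tray 5: 1.
orange glass beads: 1.
The claim requires 1 ≥ 1, which holds.

True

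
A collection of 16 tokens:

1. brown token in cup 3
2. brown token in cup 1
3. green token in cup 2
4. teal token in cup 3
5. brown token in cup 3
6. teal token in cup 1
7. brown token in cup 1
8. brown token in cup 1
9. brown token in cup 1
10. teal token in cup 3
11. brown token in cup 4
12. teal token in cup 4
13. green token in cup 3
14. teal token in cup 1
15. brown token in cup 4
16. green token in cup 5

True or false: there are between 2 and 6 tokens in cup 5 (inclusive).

There is 1 token in cup 5.
The claim requires 2 ≤ 1 ≤ 6, which does not hold.

False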